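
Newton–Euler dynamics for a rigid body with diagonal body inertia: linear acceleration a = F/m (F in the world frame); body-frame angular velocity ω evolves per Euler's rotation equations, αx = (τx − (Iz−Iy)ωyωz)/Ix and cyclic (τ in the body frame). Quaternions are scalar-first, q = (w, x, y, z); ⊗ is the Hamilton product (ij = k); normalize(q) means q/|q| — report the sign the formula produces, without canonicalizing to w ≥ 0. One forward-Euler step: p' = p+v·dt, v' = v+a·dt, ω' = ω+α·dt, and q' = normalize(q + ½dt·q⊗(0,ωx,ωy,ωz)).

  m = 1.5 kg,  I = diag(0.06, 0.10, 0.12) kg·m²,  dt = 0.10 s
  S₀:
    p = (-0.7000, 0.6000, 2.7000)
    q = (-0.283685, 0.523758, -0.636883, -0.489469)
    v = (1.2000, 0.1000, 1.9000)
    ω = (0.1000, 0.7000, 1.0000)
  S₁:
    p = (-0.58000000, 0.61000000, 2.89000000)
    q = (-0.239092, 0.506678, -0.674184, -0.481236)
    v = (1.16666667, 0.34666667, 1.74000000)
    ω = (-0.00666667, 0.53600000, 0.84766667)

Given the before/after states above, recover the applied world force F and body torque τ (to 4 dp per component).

F = (-0.5000, 3.7000, -2.4000)
τ = (-0.0500, -0.1700, -0.1800)

v₁ − v₀ = (-0.03333333, 0.24666667, -0.16000000)
F = m·Δv/dt = (-0.5000, 3.7000, -2.4000)
Δω = ω₁−ω₀ = (-0.10666667, -0.16400000, -0.15233333)
ω₀×(Iω₀) = (0.0140, -0.0060, 0.0028)
I·α + gyro = (-0.0500, -0.1700, -0.1800)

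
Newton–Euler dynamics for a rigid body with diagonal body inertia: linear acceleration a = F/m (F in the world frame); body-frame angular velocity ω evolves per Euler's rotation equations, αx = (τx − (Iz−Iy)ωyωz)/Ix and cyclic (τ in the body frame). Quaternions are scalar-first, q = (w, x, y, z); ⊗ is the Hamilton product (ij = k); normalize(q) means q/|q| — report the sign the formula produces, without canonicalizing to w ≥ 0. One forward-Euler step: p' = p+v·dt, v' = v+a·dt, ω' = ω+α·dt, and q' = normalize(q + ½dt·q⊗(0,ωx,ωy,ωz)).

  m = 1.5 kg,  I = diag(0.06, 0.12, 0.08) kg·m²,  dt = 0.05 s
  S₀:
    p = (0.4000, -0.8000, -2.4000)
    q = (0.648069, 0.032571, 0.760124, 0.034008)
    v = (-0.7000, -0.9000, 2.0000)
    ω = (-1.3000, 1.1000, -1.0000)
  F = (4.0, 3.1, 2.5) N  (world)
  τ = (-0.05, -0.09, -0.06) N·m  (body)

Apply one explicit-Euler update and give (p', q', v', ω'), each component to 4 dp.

p' = (0.3650, -0.8450, -2.3000)
q' = (0.6283, -0.0084, 0.7767, 0.0434)
v' = (-0.5667, -0.7967, 2.0833)
ω' = (-1.3783, 1.0733, -0.9839)

precession coupling ω×(Iω) = (0.0440, -0.0260, -0.0858)
(τ − ω×Iω)/I = (-1.5667, -0.5333, 0.3225)
ω + α·dt = (-1.3783, 1.0733, -0.9839)
q⊗(0,ω) = (-0.7597861, -1.6400225, 0.7012365, 0.3759203)
q' = normalize(q + ½dt·q⊗(0,ω)) = (0.6283, -0.0084, 0.7767, 0.0434)
p' = p + v·dt = (0.3650, -0.8450, -2.3000)
v' = v + a·dt = (-0.5667, -0.7967, 2.0833)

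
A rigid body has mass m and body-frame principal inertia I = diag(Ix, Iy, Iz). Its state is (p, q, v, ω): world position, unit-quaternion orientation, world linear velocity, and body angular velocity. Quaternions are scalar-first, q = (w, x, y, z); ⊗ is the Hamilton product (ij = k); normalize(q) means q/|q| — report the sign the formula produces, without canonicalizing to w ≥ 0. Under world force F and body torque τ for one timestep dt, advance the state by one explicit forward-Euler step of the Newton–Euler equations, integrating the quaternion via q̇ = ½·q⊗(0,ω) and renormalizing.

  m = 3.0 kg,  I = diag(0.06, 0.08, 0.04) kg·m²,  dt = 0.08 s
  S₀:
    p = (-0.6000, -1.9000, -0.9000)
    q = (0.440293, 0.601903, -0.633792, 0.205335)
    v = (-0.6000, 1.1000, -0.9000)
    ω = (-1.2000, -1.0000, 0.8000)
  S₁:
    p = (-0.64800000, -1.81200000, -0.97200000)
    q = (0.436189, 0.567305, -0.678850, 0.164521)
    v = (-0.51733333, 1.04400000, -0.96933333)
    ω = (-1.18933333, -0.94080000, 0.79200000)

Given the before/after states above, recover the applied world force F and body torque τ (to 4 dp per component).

F = (3.1000, -2.1000, -2.6000)
τ = (0.0400, 0.0400, 0.0200)

Δω = ω₁−ω₀ = (0.01066667, 0.05920000, -0.00800000)
gyro term ω₀×Iω₀ = (0.0320, -0.0192, 0.0240)
τ = I·(Δω/dt) + ω₀×(Iω₀) = (0.0400, 0.0400, 0.0200)
velocity change Δv = (0.08266667, -0.05600000, -0.06933333)
F = m·Δv/dt = (3.1000, -2.1000, -2.6000)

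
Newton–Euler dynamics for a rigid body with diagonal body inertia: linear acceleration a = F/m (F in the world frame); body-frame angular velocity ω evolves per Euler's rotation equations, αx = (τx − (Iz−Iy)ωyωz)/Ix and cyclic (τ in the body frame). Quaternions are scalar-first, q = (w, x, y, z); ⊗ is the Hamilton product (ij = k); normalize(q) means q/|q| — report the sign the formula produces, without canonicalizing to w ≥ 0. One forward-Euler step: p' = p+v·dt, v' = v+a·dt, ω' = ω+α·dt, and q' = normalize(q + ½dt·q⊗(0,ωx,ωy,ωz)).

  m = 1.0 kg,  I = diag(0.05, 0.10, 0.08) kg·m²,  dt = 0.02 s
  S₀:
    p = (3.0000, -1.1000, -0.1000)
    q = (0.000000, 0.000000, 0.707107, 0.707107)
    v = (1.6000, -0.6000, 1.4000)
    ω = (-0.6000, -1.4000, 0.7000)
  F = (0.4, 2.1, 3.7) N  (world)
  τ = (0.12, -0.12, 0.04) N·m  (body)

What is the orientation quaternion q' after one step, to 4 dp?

q' = (0.0049, 0.0148, 0.7028, 0.7112)

2q̇ = q⊗(0,ω) = (0.4949749, 1.4849247, -0.4242642, 0.4242642)
updated quaternion q' = (0.0049, 0.0148, 0.7028, 0.7112)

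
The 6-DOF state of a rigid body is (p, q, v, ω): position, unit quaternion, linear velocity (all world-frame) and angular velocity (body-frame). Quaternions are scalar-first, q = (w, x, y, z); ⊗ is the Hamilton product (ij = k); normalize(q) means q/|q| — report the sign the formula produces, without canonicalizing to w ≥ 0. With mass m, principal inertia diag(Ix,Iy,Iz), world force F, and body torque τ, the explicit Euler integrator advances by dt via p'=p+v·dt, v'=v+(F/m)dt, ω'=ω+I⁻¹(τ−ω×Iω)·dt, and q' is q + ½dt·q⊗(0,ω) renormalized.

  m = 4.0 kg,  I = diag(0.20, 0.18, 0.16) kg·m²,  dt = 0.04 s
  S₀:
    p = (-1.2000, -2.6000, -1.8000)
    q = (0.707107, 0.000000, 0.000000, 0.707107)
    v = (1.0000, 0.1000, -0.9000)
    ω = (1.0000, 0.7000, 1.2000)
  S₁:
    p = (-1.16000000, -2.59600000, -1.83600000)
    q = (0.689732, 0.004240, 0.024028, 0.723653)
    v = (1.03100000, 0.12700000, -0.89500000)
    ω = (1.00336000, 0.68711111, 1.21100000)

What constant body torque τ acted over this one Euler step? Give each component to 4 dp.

Δω = ω₁−ω₀ = (0.00336000, -0.01288889, 0.01100000)
gyro term ω₀×Iω₀ = (-0.0168, 0.0480, -0.0140)
τ = I·(Δω/dt) + ω₀×(Iω₀) = (0.0000, -0.0100, 0.0300)

τ = (0.0000, -0.0100, 0.0300)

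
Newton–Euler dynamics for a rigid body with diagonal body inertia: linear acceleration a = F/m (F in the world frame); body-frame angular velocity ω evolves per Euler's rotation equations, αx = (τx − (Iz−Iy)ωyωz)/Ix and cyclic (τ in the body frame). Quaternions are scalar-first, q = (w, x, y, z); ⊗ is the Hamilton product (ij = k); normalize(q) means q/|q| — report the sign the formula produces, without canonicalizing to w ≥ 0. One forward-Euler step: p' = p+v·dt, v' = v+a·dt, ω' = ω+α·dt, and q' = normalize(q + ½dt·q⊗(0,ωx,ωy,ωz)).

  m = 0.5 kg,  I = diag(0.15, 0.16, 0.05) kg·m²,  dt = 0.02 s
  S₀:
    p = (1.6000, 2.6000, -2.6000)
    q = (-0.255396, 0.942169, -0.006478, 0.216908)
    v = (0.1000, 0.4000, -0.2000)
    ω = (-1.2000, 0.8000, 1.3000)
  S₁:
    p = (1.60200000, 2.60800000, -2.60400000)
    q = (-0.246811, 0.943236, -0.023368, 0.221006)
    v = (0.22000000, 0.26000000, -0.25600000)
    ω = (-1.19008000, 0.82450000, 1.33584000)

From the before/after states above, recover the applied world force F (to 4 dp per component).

F = (3.0000, -3.5000, -1.4000)

velocity change Δv = (0.12000000, -0.14000000, -0.05600000)
applied force F = (3.0000, -3.5000, -1.4000)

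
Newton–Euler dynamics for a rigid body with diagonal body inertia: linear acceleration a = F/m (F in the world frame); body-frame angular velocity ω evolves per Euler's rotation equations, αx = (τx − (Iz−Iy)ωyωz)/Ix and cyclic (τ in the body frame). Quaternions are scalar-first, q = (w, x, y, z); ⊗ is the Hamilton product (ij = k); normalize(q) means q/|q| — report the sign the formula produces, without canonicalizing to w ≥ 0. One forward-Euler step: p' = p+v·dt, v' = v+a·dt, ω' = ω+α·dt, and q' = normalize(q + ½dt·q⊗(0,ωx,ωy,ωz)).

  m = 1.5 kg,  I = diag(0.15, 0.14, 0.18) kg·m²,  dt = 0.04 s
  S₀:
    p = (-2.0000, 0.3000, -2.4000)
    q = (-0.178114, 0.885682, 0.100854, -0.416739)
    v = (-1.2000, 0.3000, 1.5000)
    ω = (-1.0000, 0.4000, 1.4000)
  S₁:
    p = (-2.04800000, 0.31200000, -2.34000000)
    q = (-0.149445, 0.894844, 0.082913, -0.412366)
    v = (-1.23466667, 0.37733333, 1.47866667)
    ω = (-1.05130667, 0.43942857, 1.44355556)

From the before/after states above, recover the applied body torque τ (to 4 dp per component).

τ = (-0.1700, 0.1800, 0.2000)

rate change Δω = (-0.05130667, 0.03942857, 0.04355556)
precession coupling = (0.0224, 0.0420, 0.0040)
I·α + gyro = (-0.1700, 0.1800, 0.2000)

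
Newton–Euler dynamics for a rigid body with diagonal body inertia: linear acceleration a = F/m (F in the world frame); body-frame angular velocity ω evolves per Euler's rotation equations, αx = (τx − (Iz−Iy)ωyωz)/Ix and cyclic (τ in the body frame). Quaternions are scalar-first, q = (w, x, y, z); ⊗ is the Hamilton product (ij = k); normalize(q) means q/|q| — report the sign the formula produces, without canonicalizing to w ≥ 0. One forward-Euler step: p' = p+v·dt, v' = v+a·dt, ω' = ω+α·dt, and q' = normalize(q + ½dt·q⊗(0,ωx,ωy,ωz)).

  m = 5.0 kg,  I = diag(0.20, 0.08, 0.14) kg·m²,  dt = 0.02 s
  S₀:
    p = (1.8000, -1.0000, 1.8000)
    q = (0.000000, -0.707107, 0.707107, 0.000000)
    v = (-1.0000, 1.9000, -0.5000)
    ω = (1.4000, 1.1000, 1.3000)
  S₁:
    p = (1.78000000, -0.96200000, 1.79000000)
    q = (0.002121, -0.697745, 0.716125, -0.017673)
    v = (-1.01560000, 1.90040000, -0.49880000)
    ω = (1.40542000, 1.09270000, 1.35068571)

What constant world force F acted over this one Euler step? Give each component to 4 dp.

v₁ − v₀ = (-0.01560000, 0.00040000, 0.00120000)
m·(v₁−v₀)/dt = (-3.9000, 0.1000, 0.3000)

F = (-3.9000, 0.1000, 0.3000)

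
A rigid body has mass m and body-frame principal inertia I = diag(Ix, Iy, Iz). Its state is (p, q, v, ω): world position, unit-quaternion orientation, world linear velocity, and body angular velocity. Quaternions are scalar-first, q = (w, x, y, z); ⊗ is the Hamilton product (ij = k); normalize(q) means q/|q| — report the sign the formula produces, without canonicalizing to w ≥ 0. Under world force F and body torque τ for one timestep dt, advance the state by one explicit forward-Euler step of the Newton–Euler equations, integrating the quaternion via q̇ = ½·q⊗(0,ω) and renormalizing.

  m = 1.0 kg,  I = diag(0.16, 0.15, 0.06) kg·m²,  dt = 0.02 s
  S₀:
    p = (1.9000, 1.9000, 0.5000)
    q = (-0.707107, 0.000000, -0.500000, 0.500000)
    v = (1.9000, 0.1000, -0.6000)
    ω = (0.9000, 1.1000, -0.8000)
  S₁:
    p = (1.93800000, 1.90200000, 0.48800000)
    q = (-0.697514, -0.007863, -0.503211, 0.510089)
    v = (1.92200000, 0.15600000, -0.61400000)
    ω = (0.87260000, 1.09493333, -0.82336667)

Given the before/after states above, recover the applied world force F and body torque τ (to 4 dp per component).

F = (1.1000, 2.8000, -0.7000)
τ = (-0.1400, -0.1100, -0.0800)

Δω = ω₁−ω₀ = (-0.02740000, -0.00506667, -0.02336667)
precession coupling = (0.0792, -0.0720, -0.0099)
applied torque τ = (-0.1400, -0.1100, -0.0800)
velocity change Δv = (0.02200000, 0.05600000, -0.01400000)
applied force F = (1.1000, 2.8000, -0.7000)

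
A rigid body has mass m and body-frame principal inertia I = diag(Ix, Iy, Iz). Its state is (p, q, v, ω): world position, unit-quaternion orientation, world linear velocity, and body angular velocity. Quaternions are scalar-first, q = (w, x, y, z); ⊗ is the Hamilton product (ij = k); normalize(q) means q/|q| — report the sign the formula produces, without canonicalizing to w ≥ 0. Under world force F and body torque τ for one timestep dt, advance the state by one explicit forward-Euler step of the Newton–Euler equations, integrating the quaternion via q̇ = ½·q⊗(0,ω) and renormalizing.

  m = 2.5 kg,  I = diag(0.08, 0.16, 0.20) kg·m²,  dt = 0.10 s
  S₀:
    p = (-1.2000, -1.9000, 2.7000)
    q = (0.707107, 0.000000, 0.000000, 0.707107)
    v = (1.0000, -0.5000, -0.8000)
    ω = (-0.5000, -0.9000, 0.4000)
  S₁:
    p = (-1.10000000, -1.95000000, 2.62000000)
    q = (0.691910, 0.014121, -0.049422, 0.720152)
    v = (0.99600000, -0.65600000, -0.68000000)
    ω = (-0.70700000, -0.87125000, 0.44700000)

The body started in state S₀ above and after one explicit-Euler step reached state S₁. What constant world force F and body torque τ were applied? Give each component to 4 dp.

Δv = v₁−v₀ = (-0.00400000, -0.15600000, 0.12000000)
applied force F = (-0.1000, -3.9000, 3.0000)
ω₁ − ω₀ = (-0.20700000, 0.02875000, 0.04700000)
I·α + gyro = (-0.1800, 0.0700, 0.1300)

F = (-0.1000, -3.9000, 3.0000)
τ = (-0.1800, 0.0700, 0.1300)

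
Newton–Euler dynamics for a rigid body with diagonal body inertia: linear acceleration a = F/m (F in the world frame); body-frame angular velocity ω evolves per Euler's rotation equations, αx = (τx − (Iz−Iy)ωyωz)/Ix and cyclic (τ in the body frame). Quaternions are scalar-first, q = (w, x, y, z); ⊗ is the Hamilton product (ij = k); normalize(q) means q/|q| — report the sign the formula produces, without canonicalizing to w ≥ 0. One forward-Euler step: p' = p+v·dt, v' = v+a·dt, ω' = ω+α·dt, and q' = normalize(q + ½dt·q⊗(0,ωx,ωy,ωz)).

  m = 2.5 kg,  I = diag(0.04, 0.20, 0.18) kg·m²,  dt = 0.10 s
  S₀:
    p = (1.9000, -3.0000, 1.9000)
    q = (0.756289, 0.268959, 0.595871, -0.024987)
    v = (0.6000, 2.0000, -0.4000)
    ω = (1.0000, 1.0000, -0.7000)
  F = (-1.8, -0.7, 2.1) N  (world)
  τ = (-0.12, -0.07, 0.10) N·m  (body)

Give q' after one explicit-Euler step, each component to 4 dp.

Hamilton product q⊗(0,ω) = (-0.8823209, 0.3641663, 0.9195733, -0.8563143)
q' = normalize(q + ½dt·q⊗(0,ω)) = (0.7100, 0.2863, 0.6399, -0.0676)

q' = (0.7100, 0.2863, 0.6399, -0.0676)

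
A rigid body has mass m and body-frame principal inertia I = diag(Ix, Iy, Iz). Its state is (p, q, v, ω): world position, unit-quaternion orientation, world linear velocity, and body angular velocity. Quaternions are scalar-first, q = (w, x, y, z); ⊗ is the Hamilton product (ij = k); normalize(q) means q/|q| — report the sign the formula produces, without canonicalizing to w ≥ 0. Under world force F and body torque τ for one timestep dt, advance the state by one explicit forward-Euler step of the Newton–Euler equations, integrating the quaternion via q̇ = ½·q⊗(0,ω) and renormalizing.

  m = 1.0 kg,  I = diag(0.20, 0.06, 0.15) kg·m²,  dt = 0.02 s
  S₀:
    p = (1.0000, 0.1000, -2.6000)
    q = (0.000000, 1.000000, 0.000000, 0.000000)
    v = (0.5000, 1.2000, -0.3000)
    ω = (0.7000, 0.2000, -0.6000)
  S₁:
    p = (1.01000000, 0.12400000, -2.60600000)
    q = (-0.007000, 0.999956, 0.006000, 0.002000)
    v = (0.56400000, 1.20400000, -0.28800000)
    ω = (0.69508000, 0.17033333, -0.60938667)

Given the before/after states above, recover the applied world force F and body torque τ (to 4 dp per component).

rate change Δω = (-0.00492000, -0.02966667, -0.00938667)
ω₀×(Iω₀) = (-0.0108, -0.0210, -0.0196)
τ = I·(Δω/dt) + ω₀×(Iω₀) = (-0.0600, -0.1100, -0.0900)
v₁ − v₀ = (0.06400000, 0.00400000, 0.01200000)
m·(v₁−v₀)/dt = (3.2000, 0.2000, 0.6000)

F = (3.2000, 0.2000, 0.6000)
τ = (-0.0600, -0.1100, -0.0900)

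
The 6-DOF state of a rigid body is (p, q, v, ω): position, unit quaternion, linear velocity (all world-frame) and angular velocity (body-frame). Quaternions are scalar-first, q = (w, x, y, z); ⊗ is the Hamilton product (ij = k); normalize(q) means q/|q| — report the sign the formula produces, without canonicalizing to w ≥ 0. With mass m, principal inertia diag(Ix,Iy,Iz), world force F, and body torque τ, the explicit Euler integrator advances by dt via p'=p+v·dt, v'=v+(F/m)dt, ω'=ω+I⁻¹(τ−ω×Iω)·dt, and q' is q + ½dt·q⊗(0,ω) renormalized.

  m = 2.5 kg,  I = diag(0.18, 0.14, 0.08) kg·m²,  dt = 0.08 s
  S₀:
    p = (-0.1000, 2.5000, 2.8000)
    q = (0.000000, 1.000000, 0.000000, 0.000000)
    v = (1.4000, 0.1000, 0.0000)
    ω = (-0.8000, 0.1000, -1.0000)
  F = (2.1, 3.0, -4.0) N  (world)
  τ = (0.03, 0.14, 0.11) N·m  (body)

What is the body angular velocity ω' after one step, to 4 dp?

ω' = (-0.7893, 0.1343, -0.8932)

precession coupling ω×(Iω) = (0.0060, 0.0800, 0.0032)
angular accel α = (0.1333, 0.4286, 1.3350)
ω' = ω + α·dt = (-0.7893, 0.1343, -0.8932)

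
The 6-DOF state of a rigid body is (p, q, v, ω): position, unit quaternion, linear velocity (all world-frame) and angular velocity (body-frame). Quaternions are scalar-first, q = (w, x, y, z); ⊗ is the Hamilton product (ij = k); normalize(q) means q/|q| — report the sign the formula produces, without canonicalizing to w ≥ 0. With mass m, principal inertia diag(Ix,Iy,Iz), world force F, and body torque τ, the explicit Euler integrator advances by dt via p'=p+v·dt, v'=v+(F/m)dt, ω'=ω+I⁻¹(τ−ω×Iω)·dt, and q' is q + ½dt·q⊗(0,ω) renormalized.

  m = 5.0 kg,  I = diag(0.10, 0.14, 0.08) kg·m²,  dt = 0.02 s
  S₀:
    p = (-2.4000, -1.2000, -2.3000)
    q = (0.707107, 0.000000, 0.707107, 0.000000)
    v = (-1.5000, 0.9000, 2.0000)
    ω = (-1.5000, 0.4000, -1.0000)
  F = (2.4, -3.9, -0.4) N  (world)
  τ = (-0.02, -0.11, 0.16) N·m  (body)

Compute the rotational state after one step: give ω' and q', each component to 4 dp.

ω' = (-1.5088, 0.3800, -0.9540)
q' = (0.7042, -0.0177, 0.7098, 0.0035)

gyro term ω×Iω = (0.0240, 0.0300, -0.0240)
(τ − ω×Iω)/I = (-0.4400, -1.0000, 2.3000)
ω' = ω + α·dt = (-1.5088, 0.3800, -0.9540)
Hamilton product q⊗(0,ω) = (-0.2828428, -1.7677675, 0.2828428, 0.3535535)
q' = normalize(q + ½dt·q⊗(0,ω)) = (0.7042, -0.0177, 0.7098, 0.0035)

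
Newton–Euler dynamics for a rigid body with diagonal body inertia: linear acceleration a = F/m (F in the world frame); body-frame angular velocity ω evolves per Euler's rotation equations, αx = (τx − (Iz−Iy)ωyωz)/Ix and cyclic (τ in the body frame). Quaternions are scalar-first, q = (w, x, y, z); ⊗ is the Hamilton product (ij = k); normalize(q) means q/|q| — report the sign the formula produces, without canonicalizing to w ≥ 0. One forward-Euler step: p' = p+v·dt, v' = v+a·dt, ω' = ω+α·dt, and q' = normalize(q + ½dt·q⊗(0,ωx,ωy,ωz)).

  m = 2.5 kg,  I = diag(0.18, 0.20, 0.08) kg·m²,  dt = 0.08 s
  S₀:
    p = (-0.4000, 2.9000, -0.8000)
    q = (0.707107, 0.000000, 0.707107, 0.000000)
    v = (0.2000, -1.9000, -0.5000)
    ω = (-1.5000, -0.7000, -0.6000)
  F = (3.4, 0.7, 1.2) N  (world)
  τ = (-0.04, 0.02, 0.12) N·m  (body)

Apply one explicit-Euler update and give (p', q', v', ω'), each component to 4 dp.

ω×(Iω) gyroscopic = (-0.0504, 0.0900, 0.0210)
angular accel α = (0.0578, -0.3500, 1.2375)
ω' = ω + α·dt = (-1.4954, -0.7280, -0.5010)
2q̇ = q⊗(0,ω) = (0.4949749, -1.4849247, -0.4949749, 0.6363963)
q' = normalize(q + ½dt·q⊗(0,ω)) = (0.7251, -0.0593, 0.6856, 0.0254)
a = F/m = (1.3600, 0.2800, 0.4800)
p + v·dt = (-0.3840, 2.7480, -0.8400)
v + (F/m)dt = (0.3088, -1.8776, -0.4616)

p' = (-0.3840, 2.7480, -0.8400)
q' = (0.7251, -0.0593, 0.6856, 0.0254)
v' = (0.3088, -1.8776, -0.4616)
ω' = (-1.4954, -0.7280, -0.5010)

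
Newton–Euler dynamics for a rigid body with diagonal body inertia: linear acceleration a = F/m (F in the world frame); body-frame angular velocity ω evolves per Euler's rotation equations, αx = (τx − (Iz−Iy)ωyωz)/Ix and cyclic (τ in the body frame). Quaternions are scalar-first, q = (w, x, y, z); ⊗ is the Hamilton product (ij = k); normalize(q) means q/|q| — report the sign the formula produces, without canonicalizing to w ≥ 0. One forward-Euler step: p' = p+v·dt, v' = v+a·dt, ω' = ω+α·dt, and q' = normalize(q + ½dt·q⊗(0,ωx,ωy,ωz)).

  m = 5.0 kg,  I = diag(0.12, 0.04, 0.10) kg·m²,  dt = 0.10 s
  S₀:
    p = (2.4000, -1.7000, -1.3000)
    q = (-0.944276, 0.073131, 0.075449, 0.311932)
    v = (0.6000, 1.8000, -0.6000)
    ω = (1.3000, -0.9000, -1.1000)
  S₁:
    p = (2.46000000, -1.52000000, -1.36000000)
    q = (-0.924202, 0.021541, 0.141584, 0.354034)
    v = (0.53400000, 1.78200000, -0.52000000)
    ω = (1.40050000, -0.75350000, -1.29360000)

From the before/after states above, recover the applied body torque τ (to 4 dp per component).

τ = (0.1800, 0.0300, -0.1000)

ω₁ − ω₀ = (0.10050000, 0.14650000, -0.19360000)
applied torque τ = (0.1800, 0.0300, -0.1000)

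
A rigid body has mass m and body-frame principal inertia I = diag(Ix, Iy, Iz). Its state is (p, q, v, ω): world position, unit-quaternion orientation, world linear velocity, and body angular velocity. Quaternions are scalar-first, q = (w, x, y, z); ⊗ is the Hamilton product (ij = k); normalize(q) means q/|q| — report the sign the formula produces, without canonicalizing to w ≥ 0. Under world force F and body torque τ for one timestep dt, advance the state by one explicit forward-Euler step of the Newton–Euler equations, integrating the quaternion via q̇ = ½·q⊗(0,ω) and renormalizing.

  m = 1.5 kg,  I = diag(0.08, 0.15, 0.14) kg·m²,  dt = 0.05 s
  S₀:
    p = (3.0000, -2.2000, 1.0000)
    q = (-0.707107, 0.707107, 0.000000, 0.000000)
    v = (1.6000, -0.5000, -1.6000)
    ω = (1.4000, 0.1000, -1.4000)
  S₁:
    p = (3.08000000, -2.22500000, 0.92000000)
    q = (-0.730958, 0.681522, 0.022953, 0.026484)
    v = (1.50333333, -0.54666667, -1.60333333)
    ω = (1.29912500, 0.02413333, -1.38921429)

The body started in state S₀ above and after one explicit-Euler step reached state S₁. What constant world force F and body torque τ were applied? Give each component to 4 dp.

F = (-2.9000, -1.4000, -0.1000)
τ = (-0.1600, -0.1100, 0.0400)

Δω = ω₁−ω₀ = (-0.10087500, -0.07586667, 0.01078571)
precession coupling = (0.0014, 0.1176, 0.0098)
I·α + gyro = (-0.1600, -0.1100, 0.0400)
velocity change Δv = (-0.09666667, -0.04666667, -0.00333333)
applied force F = (-2.9000, -1.4000, -0.1000)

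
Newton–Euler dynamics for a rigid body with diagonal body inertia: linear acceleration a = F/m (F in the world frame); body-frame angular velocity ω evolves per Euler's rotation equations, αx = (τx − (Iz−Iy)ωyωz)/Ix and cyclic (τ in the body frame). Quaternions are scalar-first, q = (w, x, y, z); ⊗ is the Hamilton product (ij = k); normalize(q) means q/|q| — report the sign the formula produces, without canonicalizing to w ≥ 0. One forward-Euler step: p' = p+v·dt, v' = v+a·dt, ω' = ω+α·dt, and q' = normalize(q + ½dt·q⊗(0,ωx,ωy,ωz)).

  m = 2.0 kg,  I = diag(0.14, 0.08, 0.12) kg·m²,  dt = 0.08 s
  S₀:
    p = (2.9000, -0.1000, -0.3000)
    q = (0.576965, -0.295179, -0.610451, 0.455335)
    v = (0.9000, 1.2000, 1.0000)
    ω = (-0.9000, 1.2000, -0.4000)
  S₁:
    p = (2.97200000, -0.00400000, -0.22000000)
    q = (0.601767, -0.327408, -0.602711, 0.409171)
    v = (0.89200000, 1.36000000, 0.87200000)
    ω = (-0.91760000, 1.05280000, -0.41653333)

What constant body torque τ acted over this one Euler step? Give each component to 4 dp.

τ = (-0.0500, -0.1400, 0.0400)

Δω = ω₁−ω₀ = (-0.01760000, -0.14720000, -0.01653333)
gyro term ω₀×Iω₀ = (-0.0192, 0.0072, 0.0648)
τ = I·(Δω/dt) + ω₀×(Iω₀) = (-0.0500, -0.1400, 0.0400)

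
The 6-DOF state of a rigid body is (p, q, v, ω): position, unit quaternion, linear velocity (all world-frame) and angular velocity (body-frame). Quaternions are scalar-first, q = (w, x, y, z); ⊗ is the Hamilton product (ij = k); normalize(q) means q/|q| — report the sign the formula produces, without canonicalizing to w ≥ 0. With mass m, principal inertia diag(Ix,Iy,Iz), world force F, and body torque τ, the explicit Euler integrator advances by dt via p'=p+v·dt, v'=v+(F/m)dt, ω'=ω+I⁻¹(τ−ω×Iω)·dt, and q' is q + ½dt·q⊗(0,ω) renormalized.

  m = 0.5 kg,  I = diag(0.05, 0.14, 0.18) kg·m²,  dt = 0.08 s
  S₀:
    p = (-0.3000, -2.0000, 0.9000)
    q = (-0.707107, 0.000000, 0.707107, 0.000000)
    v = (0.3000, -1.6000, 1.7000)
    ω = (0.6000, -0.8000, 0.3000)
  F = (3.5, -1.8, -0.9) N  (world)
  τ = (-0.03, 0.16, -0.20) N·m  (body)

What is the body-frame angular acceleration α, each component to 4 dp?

α = (-0.4080, 1.3100, -0.8711)

gyro term ω×Iω = (-0.0096, -0.0234, -0.0432)
(τ − ω×Iω)/I = (-0.4080, 1.3100, -0.8711)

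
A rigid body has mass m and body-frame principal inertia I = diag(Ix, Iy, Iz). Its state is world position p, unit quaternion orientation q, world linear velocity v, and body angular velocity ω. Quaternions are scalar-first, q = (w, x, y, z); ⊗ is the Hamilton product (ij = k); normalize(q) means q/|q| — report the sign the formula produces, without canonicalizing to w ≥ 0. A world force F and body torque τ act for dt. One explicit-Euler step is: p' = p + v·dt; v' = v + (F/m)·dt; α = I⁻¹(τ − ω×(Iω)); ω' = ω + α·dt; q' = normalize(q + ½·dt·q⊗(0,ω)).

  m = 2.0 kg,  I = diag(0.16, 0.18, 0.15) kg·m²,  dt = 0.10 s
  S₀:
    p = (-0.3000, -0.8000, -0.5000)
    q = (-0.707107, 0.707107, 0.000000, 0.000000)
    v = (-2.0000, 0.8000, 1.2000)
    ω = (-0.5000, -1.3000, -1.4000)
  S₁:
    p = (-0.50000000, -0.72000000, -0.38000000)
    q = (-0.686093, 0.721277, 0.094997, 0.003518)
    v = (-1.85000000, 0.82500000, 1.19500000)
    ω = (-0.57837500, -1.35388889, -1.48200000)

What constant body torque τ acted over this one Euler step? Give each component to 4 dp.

τ = (-0.1800, -0.0900, -0.1100)

ω₁ − ω₀ = (-0.07837500, -0.05388889, -0.08200000)
precession coupling = (-0.0546, 0.0070, 0.0130)
τ = I·(Δω/dt) + ω₀×(Iω₀) = (-0.1800, -0.0900, -0.1100)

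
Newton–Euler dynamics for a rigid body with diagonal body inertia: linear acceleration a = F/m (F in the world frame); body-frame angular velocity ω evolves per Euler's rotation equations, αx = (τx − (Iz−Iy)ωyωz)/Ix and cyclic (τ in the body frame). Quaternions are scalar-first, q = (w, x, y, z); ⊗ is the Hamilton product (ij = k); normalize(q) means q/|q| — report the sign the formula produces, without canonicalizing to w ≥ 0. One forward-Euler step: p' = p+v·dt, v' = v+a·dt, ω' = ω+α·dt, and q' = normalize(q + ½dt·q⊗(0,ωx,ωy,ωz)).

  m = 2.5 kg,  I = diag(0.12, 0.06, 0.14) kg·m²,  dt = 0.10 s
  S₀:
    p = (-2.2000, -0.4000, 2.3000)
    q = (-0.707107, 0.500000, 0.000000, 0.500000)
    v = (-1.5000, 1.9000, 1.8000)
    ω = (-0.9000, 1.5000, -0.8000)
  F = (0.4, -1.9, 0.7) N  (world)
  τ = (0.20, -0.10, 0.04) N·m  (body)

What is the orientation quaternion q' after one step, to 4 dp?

Hamilton product q⊗(0,ω) = (0.8500000, -0.1136037, -1.1106605, 1.3156856)
q' = normalize(q + ½dt·q⊗(0,ω)) = (-0.6616, 0.4920, -0.0553, 0.5632)

q' = (-0.6616, 0.4920, -0.0553, 0.5632)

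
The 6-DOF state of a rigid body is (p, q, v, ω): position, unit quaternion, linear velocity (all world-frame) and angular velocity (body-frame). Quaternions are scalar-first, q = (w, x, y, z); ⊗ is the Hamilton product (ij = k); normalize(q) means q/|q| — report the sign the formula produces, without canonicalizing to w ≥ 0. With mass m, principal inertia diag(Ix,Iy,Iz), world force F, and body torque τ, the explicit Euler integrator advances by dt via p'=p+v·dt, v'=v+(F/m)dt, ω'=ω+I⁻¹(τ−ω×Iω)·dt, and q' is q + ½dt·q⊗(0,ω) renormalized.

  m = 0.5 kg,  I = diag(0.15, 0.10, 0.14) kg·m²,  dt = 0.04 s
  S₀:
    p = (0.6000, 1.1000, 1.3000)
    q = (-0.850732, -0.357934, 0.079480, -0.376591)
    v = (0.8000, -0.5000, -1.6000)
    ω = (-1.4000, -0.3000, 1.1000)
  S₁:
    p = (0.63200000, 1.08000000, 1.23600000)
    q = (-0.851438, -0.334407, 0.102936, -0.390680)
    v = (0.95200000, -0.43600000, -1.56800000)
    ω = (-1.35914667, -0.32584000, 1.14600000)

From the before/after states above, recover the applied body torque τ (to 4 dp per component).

rate change Δω = (0.04085333, -0.02584000, 0.04600000)
ω₀×(Iω₀) = (-0.0132, -0.0154, -0.0210)
τ = I·(Δω/dt) + ω₀×(Iω₀) = (0.1400, -0.0800, 0.1400)

τ = (0.1400, -0.0800, 0.1400)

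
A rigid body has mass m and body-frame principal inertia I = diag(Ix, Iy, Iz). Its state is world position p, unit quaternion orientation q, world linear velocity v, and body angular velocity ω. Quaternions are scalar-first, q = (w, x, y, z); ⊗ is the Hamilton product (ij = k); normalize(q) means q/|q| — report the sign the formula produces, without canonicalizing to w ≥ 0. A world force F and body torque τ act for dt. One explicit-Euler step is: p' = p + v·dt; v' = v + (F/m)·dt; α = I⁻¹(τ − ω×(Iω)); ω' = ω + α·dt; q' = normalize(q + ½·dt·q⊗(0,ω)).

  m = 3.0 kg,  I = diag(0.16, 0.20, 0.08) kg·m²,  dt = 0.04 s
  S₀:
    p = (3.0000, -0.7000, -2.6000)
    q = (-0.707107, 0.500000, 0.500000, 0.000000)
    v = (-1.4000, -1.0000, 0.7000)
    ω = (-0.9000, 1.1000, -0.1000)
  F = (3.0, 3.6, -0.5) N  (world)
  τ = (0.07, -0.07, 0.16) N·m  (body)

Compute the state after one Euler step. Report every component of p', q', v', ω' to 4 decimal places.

p' = p + v·dt = (2.9440, -0.7400, -2.5720)
v + (F/m)dt = (-1.3600, -0.9520, 0.6933)
α = I⁻¹(τ − ω×Iω) = (0.3550, -0.3860, 2.4950)
ω' = ω + α·dt = (-0.8858, 1.0846, -0.0002)
q⊗(0,ω) = (-0.1000000, 0.5863963, -0.7278177, 1.0707107)
q' = normalize(q + ½dt·q⊗(0,ω)) = (-0.7088, 0.5115, 0.4852, 0.0214)

p' = (2.9440, -0.7400, -2.5720)
q' = (-0.7088, 0.5115, 0.4852, 0.0214)
v' = (-1.3600, -0.9520, 0.6933)
ω' = (-0.8858, 1.0846, -0.0002)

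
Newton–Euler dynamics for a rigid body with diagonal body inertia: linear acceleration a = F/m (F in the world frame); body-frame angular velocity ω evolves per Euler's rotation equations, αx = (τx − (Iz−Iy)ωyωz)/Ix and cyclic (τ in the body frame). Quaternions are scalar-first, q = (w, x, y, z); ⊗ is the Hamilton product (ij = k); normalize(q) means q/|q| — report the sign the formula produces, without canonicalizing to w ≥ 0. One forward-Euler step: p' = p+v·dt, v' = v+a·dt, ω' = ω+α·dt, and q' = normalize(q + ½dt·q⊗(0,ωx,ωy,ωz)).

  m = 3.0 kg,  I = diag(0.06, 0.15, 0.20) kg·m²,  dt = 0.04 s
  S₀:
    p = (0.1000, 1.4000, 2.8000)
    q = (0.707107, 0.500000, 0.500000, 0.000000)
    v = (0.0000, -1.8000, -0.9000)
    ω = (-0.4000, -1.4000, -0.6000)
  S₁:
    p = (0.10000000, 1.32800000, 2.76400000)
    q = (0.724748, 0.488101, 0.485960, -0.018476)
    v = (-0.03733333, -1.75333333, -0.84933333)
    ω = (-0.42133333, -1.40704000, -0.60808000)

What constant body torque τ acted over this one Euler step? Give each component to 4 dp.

Δω = ω₁−ω₀ = (-0.02133333, -0.00704000, -0.00808000)
precession coupling = (0.0420, -0.0336, 0.0504)
applied torque τ = (0.0100, -0.0600, 0.0100)

τ = (0.0100, -0.0600, 0.0100)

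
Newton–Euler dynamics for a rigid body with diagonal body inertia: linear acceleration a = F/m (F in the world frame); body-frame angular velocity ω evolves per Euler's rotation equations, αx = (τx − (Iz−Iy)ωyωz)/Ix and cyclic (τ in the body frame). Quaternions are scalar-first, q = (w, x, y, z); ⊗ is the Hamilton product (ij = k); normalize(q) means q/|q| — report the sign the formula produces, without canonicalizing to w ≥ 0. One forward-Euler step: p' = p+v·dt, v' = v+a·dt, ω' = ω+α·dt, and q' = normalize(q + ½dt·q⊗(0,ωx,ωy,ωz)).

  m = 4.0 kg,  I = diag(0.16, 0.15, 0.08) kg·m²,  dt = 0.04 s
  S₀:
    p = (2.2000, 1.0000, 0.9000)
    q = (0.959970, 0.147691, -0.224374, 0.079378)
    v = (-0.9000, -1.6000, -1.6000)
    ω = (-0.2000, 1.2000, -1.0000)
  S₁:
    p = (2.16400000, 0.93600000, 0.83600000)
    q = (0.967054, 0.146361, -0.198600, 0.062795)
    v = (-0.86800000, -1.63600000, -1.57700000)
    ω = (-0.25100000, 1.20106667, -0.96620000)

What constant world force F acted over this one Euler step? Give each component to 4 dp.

F = (3.2000, -3.6000, 2.3000)

v₁ − v₀ = (0.03200000, -0.03600000, 0.02300000)
applied force F = (3.2000, -3.6000, 2.3000)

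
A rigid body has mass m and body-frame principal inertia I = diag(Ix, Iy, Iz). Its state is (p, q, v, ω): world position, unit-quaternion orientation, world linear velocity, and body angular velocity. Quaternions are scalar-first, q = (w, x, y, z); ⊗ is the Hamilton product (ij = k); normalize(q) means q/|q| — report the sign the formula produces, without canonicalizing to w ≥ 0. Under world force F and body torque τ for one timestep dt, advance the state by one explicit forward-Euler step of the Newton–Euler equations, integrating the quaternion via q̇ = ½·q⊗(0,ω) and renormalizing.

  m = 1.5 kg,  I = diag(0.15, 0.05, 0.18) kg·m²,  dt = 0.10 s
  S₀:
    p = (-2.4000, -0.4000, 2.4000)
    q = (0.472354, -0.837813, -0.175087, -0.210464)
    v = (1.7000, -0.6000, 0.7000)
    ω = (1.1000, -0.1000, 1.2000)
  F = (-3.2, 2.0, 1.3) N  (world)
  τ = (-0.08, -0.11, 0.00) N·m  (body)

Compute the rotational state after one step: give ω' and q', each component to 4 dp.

ω' = (1.0571, -0.2408, 1.1939)
q' = (0.5284, -0.8207, -0.1383, -0.1677)

angular accel α = (-0.4293, -1.4080, -0.0611)
ω' = ω + α·dt = (1.0571, -0.2408, 1.1939)
q⊗(0,ω) = (1.1566424, 0.2884386, 0.7266298, 0.8432018)
updated quaternion q' = (0.5284, -0.8207, -0.1383, -0.1677)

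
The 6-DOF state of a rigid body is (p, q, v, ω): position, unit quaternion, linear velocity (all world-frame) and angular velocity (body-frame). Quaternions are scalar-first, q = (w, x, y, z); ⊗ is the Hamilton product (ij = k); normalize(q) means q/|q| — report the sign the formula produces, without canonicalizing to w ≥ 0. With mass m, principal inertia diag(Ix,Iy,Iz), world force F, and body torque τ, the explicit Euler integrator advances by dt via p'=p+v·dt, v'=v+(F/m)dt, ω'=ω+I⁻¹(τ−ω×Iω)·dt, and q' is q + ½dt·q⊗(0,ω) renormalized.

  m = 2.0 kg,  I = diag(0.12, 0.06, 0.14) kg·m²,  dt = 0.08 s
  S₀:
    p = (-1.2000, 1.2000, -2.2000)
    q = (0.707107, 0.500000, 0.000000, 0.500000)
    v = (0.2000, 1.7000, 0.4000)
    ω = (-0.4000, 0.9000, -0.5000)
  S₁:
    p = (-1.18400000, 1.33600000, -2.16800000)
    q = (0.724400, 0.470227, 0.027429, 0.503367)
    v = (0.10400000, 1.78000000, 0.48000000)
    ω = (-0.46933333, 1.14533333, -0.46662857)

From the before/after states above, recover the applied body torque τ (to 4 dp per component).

rate change Δω = (-0.06933333, 0.24533333, 0.03337143)
ω₀×(Iω₀) = (-0.0360, -0.0040, 0.0216)
I·α + gyro = (-0.1400, 0.1800, 0.0800)

τ = (-0.1400, 0.1800, 0.0800)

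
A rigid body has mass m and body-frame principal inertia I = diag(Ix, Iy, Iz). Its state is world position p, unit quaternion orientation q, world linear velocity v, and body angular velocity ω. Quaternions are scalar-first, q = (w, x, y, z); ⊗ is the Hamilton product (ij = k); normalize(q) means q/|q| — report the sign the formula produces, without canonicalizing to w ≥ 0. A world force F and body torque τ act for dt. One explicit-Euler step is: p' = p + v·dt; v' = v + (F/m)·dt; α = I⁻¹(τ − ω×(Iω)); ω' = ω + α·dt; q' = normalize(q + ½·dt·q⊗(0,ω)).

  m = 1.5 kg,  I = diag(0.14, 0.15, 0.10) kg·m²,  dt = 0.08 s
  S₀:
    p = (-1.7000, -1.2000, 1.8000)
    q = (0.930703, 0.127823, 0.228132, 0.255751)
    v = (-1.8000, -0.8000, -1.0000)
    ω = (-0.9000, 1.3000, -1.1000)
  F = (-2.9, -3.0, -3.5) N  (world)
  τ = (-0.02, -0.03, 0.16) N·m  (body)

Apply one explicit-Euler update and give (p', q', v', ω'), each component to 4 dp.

a = F/m = (-1.9333, -2.0000, -2.3333)
p' = p + v·dt = (-1.8440, -1.2640, 1.7200)
v + (F/m)dt = (-1.9547, -0.9600, -1.1867)
gyro term ω×Iω = (0.0715, 0.0396, -0.0117)
angular accel α = (-0.6536, -0.4640, 1.7170)
ω + α·dt = (-0.9523, 1.2629, -0.9626)
Hamilton product q⊗(0,ω) = (0.0997952, -1.4210542, 1.1203433, -0.6522846)
updated quaternion q' = (0.9319, 0.0708, 0.2721, 0.2290)

p' = (-1.8440, -1.2640, 1.7200)
q' = (0.9319, 0.0708, 0.2721, 0.2290)
v' = (-1.9547, -0.9600, -1.1867)
ω' = (-0.9523, 1.2629, -0.9626)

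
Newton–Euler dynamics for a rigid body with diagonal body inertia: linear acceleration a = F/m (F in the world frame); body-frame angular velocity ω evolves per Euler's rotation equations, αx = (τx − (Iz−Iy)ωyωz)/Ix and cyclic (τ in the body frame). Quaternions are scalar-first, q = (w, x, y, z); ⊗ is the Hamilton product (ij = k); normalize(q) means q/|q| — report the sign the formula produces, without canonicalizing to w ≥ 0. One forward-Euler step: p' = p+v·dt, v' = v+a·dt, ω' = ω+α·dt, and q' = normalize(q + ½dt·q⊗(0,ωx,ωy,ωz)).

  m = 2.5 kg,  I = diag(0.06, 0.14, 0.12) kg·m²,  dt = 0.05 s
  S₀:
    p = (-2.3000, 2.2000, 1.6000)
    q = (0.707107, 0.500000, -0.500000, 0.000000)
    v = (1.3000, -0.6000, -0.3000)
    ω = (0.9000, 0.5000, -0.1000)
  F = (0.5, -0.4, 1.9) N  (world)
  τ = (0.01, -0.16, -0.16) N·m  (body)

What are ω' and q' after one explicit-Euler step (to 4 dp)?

ω×(Iω) gyroscopic = (0.0010, 0.0054, 0.0360)
angular accel α = (0.1500, -1.1814, -1.6333)
ω + α·dt = (0.9075, 0.4409, -0.1817)
q⊗(0,ω) = (-0.2000000, 0.6863963, 0.4035535, 0.6292893)
q + ½dt·q⊗(0,ω), renormalized = (0.7019, 0.5170, -0.4897, 0.0157)

ω' = (0.9075, 0.4409, -0.1817)
q' = (0.7019, 0.5170, -0.4897, 0.0157)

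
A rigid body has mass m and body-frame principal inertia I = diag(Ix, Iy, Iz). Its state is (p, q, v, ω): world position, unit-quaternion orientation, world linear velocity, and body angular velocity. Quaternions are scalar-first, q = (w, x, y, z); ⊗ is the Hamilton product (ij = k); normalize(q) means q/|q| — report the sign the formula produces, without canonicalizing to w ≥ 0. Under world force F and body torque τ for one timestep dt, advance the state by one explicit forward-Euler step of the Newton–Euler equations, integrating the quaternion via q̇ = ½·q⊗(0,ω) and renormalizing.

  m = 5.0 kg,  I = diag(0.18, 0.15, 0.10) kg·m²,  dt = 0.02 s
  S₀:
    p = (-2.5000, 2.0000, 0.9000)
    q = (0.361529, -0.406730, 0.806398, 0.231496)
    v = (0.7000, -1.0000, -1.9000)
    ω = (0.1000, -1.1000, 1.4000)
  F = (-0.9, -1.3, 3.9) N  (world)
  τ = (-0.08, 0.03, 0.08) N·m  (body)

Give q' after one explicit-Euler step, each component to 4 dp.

2q̇ = q⊗(0,ω) = (0.6036164, 1.4197557, 0.1948897, 0.8729038)
q + ½dt·q⊗(0,ω), renormalized = (0.3675, -0.3925, 0.8082, 0.2402)

q' = (0.3675, -0.3925, 0.8082, 0.2402)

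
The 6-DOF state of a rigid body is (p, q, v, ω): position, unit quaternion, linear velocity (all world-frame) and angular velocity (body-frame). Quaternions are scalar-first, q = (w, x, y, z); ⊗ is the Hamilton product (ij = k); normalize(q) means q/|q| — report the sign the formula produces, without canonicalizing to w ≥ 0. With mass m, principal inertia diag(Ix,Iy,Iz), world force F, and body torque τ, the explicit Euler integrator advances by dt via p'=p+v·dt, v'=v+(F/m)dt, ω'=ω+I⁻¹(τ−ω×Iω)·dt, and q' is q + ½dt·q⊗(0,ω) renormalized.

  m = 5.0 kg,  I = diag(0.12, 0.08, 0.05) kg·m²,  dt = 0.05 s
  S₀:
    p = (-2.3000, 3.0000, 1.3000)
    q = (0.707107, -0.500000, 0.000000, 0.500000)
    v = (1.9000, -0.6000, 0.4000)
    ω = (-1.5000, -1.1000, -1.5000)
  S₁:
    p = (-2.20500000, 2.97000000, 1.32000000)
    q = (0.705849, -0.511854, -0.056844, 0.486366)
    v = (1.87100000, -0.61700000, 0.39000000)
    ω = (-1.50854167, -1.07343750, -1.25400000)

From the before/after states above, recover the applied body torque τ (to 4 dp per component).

τ = (-0.0700, 0.2000, 0.1800)

ω₁ − ω₀ = (-0.00854167, 0.02656250, 0.24600000)
gyro term ω₀×Iω₀ = (-0.0495, 0.1575, -0.0660)
applied torque τ = (-0.0700, 0.2000, 0.1800)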